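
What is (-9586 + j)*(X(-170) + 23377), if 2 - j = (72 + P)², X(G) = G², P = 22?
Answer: -962942340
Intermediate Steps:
j = -8834 (j = 2 - (72 + 22)² = 2 - 1*94² = 2 - 1*8836 = 2 - 8836 = -8834)
(-9586 + j)*(X(-170) + 23377) = (-9586 - 8834)*((-170)² + 23377) = -18420*(28900 + 23377) = -18420*52277 = -962942340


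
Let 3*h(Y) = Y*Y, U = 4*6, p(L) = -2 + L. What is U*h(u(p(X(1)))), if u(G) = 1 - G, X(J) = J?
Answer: 32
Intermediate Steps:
U = 24
h(Y) = Y²/3 (h(Y) = (Y*Y)/3 = Y²/3)
U*h(u(p(X(1)))) = 24*((1 - (-2 + 1))²/3) = 24*((1 - 1*(-1))²/3) = 24*((1 + 1)²/3) = 24*((⅓)*2²) = 24*((⅓)*4) = 24*(4/3) = 32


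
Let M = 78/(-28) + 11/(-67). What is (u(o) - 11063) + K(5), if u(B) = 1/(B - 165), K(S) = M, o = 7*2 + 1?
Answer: -389245022/35175 ≈ -11066.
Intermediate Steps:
o = 15 (o = 14 + 1 = 15)
M = -2767/938 (M = 78*(-1/28) + 11*(-1/67) = -39/14 - 11/67 = -2767/938 ≈ -2.9499)
K(S) = -2767/938
u(B) = 1/(-165 + B)
(u(o) - 11063) + K(5) = (1/(-165 + 15) - 11063) - 2767/938 = (1/(-150) - 11063) - 2767/938 = (-1/150 - 11063) - 2767/938 = -1659451/150 - 2767/938 = -389245022/35175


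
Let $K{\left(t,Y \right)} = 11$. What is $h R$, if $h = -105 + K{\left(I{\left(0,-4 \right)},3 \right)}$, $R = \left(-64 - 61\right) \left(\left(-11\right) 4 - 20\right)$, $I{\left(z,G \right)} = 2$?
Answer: $-752000$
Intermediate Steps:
$R = 8000$ ($R = - 125 \left(-44 - 20\right) = \left(-125\right) \left(-64\right) = 8000$)
$h = -94$ ($h = -105 + 11 = -94$)
$h R = \left(-94\right) 8000 = -752000$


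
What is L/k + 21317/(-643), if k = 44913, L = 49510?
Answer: -925575491/28879059 ≈ -32.050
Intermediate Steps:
L/k + 21317/(-643) = 49510/44913 + 21317/(-643) = 49510*(1/44913) + 21317*(-1/643) = 49510/44913 - 21317/643 = -925575491/28879059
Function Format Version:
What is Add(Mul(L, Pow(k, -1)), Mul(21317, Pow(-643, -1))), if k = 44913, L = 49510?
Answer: Rational(-925575491, 28879059) ≈ -32.050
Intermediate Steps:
Add(Mul(L, Pow(k, -1)), Mul(21317, Pow(-643, -1))) = Add(Mul(49510, Pow(44913, -1)), Mul(21317, Pow(-643, -1))) = Add(Mul(49510, Rational(1, 44913)), Mul(21317, Rational(-1, 643))) = Add(Rational(49510, 44913), Rational(-21317, 643)) = Rational(-925575491, 28879059)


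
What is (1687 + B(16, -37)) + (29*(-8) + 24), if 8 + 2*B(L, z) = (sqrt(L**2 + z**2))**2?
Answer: 4575/2 ≈ 2287.5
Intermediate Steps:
B(L, z) = -4 + L**2/2 + z**2/2 (B(L, z) = -4 + (sqrt(L**2 + z**2))**2/2 = -4 + (L**2 + z**2)/2 = -4 + (L**2/2 + z**2/2) = -4 + L**2/2 + z**2/2)
(1687 + B(16, -37)) + (29*(-8) + 24) = (1687 + (-4 + (1/2)*16**2 + (1/2)*(-37)**2)) + (29*(-8) + 24) = (1687 + (-4 + (1/2)*256 + (1/2)*1369)) + (-232 + 24) = (1687 + (-4 + 128 + 1369/2)) - 208 = (1687 + 1617/2) - 208 = 4991/2 - 208 = 4575/2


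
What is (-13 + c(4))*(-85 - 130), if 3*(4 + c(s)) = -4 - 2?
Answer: 4085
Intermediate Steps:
c(s) = -6 (c(s) = -4 + (-4 - 2)/3 = -4 + (1/3)*(-6) = -4 - 2 = -6)
(-13 + c(4))*(-85 - 130) = (-13 - 6)*(-85 - 130) = -19*(-215) = 4085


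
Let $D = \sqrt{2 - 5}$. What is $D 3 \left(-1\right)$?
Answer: $- 3 i \sqrt{3} \approx - 5.1962 i$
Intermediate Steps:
$D = i \sqrt{3}$ ($D = \sqrt{-3} = i \sqrt{3} \approx 1.732 i$)
$D 3 \left(-1\right) = i \sqrt{3} \cdot 3 \left(-1\right) = 3 i \sqrt{3} \left(-1\right) = - 3 i \sqrt{3}$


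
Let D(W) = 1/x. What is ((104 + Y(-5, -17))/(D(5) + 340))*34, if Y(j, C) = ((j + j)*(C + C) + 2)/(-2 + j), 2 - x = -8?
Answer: 131240/23807 ≈ 5.5127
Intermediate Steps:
x = 10 (x = 2 - 1*(-8) = 2 + 8 = 10)
D(W) = ⅒ (D(W) = 1/10 = ⅒)
Y(j, C) = (2 + 4*C*j)/(-2 + j) (Y(j, C) = ((2*j)*(2*C) + 2)/(-2 + j) = (4*C*j + 2)/(-2 + j) = (2 + 4*C*j)/(-2 + j))
((104 + Y(-5, -17))/(D(5) + 340))*34 = ((104 + 2*(1 + 2*(-17)*(-5))/(-2 - 5))/(⅒ + 340))*34 = ((104 + 2*(1 + 170)/(-7))/(3401/10))*34 = ((104 + 2*(-⅐)*171)*(10/3401))*34 = ((104 - 342/7)*(10/3401))*34 = ((386/7)*(10/3401))*34 = (3860/23807)*34 = 131240/23807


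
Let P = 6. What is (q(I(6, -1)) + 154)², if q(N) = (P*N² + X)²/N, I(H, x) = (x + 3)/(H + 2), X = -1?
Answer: 6195121/256 ≈ 24200.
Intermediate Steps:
I(H, x) = (3 + x)/(2 + H)
q(N) = (-1 + 6*N²)²/N (q(N) = (6*N² - 1)²/N = (-1 + 6*N²)²/N)
(q(I(6, -1)) + 154)² = ((-1 + 6*((3 - 1)/(2 + 6))²)²/(((3 - 1)/(2 + 6))) + 154)² = ((-1 + 6*(2/8)²)²/((2/8)) + 154)² = ((-1 + 6*((⅛)*2)²)²/(((⅛)*2)) + 154)² = ((-1 + 6*(¼)²)²/(¼) + 154)² = (4*(-1 + 6*(1/16))² + 154)² = (4*(-1 + 3/8)² + 154)² = (4*(-5/8)² + 154)² = (4*(25/64) + 154)² = (25/16 + 154)² = (2489/16)² = 6195121/256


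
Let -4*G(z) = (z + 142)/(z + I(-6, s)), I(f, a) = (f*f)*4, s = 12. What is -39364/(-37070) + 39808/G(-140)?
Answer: -5902710558/18535 ≈ -3.1846e+5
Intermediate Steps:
I(f, a) = 4*f² (I(f, a) = f²*4 = 4*f²)
G(z) = -(142 + z)/(4*(144 + z)) (G(z) = -(z + 142)/(4*(z + 4*(-6)²)) = -(142 + z)/(4*(z + 4*36)) = -(142 + z)/(4*(z + 144)) = -(142 + z)/(4*(144 + z)))
-39364/(-37070) + 39808/G(-140) = -39364/(-37070) + 39808/(((-142 - 1*(-140))/(4*(144 - 140)))) = -39364*(-1/37070) + 39808/(((¼)*(-142 + 140)/4)) = 19682/18535 + 39808/(((¼)*(¼)*(-2))) = 19682/18535 + 39808/(-⅛) = 19682/18535 + 39808*(-8) = 19682/18535 - 318464 = -5902710558/18535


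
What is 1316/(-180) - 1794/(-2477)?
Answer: -734203/111465 ≈ -6.5868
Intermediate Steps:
1316/(-180) - 1794/(-2477) = 1316*(-1/180) - 1794*(-1/2477) = -329/45 + 1794/2477 = -734203/111465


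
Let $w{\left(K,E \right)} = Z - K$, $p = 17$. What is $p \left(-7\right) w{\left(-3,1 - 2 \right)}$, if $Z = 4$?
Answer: $-833$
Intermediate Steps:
$w{\left(K,E \right)} = 4 - K$
$p \left(-7\right) w{\left(-3,1 - 2 \right)} = 17 \left(-7\right) \left(4 - -3\right) = - 119 \left(4 + 3\right) = \left(-119\right) 7 = -833$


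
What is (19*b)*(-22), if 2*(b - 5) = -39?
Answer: 6061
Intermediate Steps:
b = -29/2 (b = 5 + (1/2)*(-39) = 5 - 39/2 = -29/2 ≈ -14.500)
(19*b)*(-22) = (19*(-29/2))*(-22) = -551/2*(-22) = 6061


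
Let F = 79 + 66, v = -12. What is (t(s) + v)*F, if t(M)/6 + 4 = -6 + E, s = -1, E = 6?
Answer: -5220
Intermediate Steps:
F = 145
t(M) = -24 (t(M) = -24 + 6*(-6 + 6) = -24 + 6*0 = -24 + 0 = -24)
(t(s) + v)*F = (-24 - 12)*145 = -36*145 = -5220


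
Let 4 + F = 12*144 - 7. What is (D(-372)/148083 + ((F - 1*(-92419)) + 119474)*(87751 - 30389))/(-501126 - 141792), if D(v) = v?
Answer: -100804185355316/5289179233 ≈ -19059.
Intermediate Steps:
F = 1717 (F = -4 + (12*144 - 7) = -4 + (1728 - 7) = -4 + 1721 = 1717)
(D(-372)/148083 + ((F - 1*(-92419)) + 119474)*(87751 - 30389))/(-501126 - 141792) = (-372/148083 + ((1717 - 1*(-92419)) + 119474)*(87751 - 30389))/(-501126 - 141792) = (-372*1/148083 + ((1717 + 92419) + 119474)*57362)/(-642918) = (-124/49361 + (94136 + 119474)*57362)*(-1/642918) = (-124/49361 + 213610*57362)*(-1/642918) = (-124/49361 + 12253096820)*(-1/642918) = (604825112131896/49361)*(-1/642918) = -100804185355316/5289179233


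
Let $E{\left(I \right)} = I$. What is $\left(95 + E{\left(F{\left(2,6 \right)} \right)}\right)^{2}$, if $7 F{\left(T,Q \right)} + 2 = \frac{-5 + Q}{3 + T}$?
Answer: $\frac{10995856}{1225} \approx 8976.2$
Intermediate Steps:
$F{\left(T,Q \right)} = - \frac{2}{7} + \frac{-5 + Q}{7 \left(3 + T\right)}$ ($F{\left(T,Q \right)} = - \frac{2}{7} + \frac{\left(-5 + Q\right) \frac{1}{3 + T}}{7} = - \frac{2}{7} + \frac{\frac{1}{3 + T} \left(-5 + Q\right)}{7} = - \frac{2}{7} + \frac{-5 + Q}{7 \left(3 + T\right)}$)
$\left(95 + E{\left(F{\left(2,6 \right)} \right)}\right)^{2} = \left(95 + \frac{-11 + 6 - 4}{7 \left(3 + 2\right)}\right)^{2} = \left(95 + \frac{-11 + 6 - 4}{7 \cdot 5}\right)^{2} = \left(95 + \frac{1}{7} \cdot \frac{1}{5} \left(-9\right)\right)^{2} = \left(95 - \frac{9}{35}\right)^{2} = \left(\frac{3316}{35}\right)^{2} = \frac{10995856}{1225}$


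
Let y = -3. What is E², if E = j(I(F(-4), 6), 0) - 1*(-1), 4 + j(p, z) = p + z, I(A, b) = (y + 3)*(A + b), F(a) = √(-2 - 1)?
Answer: 9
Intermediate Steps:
F(a) = I*√3 (F(a) = √(-3) = I*√3)
I(A, b) = 0 (I(A, b) = (-3 + 3)*(A + b) = 0*(A + b) = 0)
j(p, z) = -4 + p + z (j(p, z) = -4 + (p + z) = -4 + p + z)
E = -3 (E = (-4 + 0 + 0) - 1*(-1) = -4 + 1 = -3)
E² = (-3)² = 9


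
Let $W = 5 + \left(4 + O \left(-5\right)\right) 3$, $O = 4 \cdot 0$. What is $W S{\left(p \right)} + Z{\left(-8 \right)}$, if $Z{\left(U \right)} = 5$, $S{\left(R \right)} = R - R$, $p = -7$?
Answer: $5$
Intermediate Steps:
$S{\left(R \right)} = 0$
$O = 0$
$W = 17$ ($W = 5 + \left(4 + 0 \left(-5\right)\right) 3 = 5 + \left(4 + 0\right) 3 = 5 + 4 \cdot 3 = 5 + 12 = 17$)
$W S{\left(p \right)} + Z{\left(-8 \right)} = 17 \cdot 0 + 5 = 0 + 5 = 5$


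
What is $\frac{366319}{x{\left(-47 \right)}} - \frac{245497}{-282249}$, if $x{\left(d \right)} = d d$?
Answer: $\frac{103935474304}{623488041} \approx 166.7$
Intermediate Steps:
$x{\left(d \right)} = d^{2}$
$\frac{366319}{x{\left(-47 \right)}} - \frac{245497}{-282249} = \frac{366319}{\left(-47\right)^{2}} - \frac{245497}{-282249} = \frac{366319}{2209} - - \frac{245497}{282249} = 366319 \cdot \frac{1}{2209} + \frac{245497}{282249} = \frac{366319}{2209} + \frac{245497}{282249} = \frac{103935474304}{623488041}$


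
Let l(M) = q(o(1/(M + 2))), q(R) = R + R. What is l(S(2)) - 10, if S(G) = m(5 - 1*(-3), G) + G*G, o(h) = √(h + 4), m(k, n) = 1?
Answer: -10 + 2*√203/7 ≈ -5.9292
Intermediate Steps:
o(h) = √(4 + h)
S(G) = 1 + G² (S(G) = 1 + G*G = 1 + G²)
q(R) = 2*R
l(M) = 2*√(4 + 1/(2 + M)) (l(M) = 2*√(4 + 1/(M + 2)) = 2*√(4 + 1/(2 + M)))
l(S(2)) - 10 = 2*√((9 + 4*(1 + 2²))/(2 + (1 + 2²))) - 10 = 2*√((9 + 4*(1 + 4))/(2 + (1 + 4))) - 10 = 2*√((9 + 4*5)/(2 + 5)) - 10 = 2*√((9 + 20)/7) - 10 = 2*√((⅐)*29) - 10 = 2*√(29/7) - 10 = 2*(√203/7) - 10 = 2*√203/7 - 10 = -10 + 2*√203/7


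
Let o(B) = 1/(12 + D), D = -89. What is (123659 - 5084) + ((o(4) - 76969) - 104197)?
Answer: -4819508/77 ≈ -62591.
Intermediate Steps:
o(B) = -1/77 (o(B) = 1/(12 - 89) = 1/(-77) = -1/77)
(123659 - 5084) + ((o(4) - 76969) - 104197) = (123659 - 5084) + ((-1/77 - 76969) - 104197) = 118575 + (-5926614/77 - 104197) = 118575 - 13949783/77 = -4819508/77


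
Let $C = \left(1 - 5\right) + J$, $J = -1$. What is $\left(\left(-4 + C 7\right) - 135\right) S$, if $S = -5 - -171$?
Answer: $-28884$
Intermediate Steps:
$S = 166$ ($S = -5 + 171 = 166$)
$C = -5$ ($C = \left(1 - 5\right) - 1 = -4 - 1 = -5$)
$\left(\left(-4 + C 7\right) - 135\right) S = \left(\left(-4 - 35\right) - 135\right) 166 = \left(-39 - 135\right) 166 = \left(-174\right) 166 = -28884$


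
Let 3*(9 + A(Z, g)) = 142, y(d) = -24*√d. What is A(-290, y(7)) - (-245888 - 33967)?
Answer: 839680/3 ≈ 2.7989e+5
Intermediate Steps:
A(Z, g) = 115/3 (A(Z, g) = -9 + (⅓)*142 = -9 + 142/3 = 115/3)
A(-290, y(7)) - (-245888 - 33967) = 115/3 - (-245888 - 33967) = 115/3 - 1*(-279855) = 115/3 + 279855 = 839680/3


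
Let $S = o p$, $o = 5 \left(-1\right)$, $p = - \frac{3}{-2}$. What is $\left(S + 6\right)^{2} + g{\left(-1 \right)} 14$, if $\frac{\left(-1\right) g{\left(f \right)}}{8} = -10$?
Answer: $\frac{4489}{4} \approx 1122.3$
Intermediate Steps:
$p = \frac{3}{2}$ ($p = \left(-3\right) \left(- \frac{1}{2}\right) = \frac{3}{2} \approx 1.5$)
$o = -5$
$g{\left(f \right)} = 80$ ($g{\left(f \right)} = \left(-8\right) \left(-10\right) = 80$)
$S = - \frac{15}{2}$ ($S = \left(-5\right) \frac{3}{2} = - \frac{15}{2} \approx -7.5$)
$\left(S + 6\right)^{2} + g{\left(-1 \right)} 14 = \left(- \frac{15}{2} + 6\right)^{2} + 80 \cdot 14 = \left(- \frac{3}{2}\right)^{2} + 1120 = \frac{9}{4} + 1120 = \frac{4489}{4}$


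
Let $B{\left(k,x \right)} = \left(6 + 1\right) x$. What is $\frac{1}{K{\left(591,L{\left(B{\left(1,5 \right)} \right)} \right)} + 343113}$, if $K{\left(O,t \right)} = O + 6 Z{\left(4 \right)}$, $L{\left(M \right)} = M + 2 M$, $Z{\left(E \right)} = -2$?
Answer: $\frac{1}{343692} \approx 2.9096 \cdot 10^{-6}$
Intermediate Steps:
$B{\left(k,x \right)} = 7 x$
$L{\left(M \right)} = 3 M$
$K{\left(O,t \right)} = -12 + O$ ($K{\left(O,t \right)} = O + 6 \left(-2\right) = O - 12 = -12 + O$)
$\frac{1}{K{\left(591,L{\left(B{\left(1,5 \right)} \right)} \right)} + 343113} = \frac{1}{\left(-12 + 591\right) + 343113} = \frac{1}{579 + 343113} = \frac{1}{343692}$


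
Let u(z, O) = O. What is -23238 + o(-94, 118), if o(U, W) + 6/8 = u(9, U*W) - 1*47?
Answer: -137511/4 ≈ -34378.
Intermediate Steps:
o(U, W) = -191/4 + U*W (o(U, W) = -¾ + (U*W - 1*47) = -¾ + (U*W - 47) = -¾ + (-47 + U*W) = -191/4 + U*W)
-23238 + o(-94, 118) = -23238 + (-191/4 - 94*118) = -23238 + (-191/4 - 11092) = -23238 - 44559/4 = -137511/4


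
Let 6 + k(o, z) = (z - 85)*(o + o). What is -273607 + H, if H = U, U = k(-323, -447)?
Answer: 70059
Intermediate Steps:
k(o, z) = -6 + 2*o*(-85 + z) (k(o, z) = -6 + (z - 85)*(o + o) = -6 + (-85 + z)*(2*o) = -6 + 2*o*(-85 + z))
U = 343666 (U = -6 - 170*(-323) + 2*(-323)*(-447) = -6 + 54910 + 288762 = 343666)
H = 343666
-273607 + H = -273607 + 343666 = 70059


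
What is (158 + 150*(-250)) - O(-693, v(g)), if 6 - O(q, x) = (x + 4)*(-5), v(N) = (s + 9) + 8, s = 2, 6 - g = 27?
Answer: -37463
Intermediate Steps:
g = -21 (g = 6 - 1*27 = 6 - 27 = -21)
v(N) = 19 (v(N) = (2 + 9) + 8 = 11 + 8 = 19)
O(q, x) = 26 + 5*x (O(q, x) = 6 - (x + 4)*(-5) = 6 - (4 + x)*(-5) = 6 - (-20 - 5*x) = 6 + (20 + 5*x) = 26 + 5*x)
(158 + 150*(-250)) - O(-693, v(g)) = (158 + 150*(-250)) - (26 + 5*19) = (158 - 37500) - (26 + 95) = -37342 - 1*121 = -37342 - 121 = -37463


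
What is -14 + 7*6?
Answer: 28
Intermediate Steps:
-14 + 7*6 = -14 + 42 = 28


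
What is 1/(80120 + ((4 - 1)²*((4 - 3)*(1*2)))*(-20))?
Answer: 1/79760 ≈ 1.2538e-5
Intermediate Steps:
1/(80120 + ((4 - 1)²*((4 - 3)*(1*2)))*(-20)) = 1/(80120 + (3²*(1*2))*(-20)) = 1/(80120 + (9*2)*(-20)) = 1/(80120 + 18*(-20)) = 1/(80120 - 360) = 1/79760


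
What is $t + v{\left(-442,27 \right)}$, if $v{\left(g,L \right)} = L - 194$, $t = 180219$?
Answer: $180052$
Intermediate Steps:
$v{\left(g,L \right)} = -194 + L$
$t + v{\left(-442,27 \right)} = 180219 + \left(-194 + 27\right) = 180219 - 167 = 180052$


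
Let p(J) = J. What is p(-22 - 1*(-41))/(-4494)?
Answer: -19/4494 ≈ -0.0042279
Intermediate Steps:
p(-22 - 1*(-41))/(-4494) = (-22 - 1*(-41))/(-4494) = (-22 + 41)*(-1/4494) = 19*(-1/4494) = -19/4494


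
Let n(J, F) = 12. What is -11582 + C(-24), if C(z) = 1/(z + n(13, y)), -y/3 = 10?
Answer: -138985/12 ≈ -11582.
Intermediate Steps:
y = -30 (y = -3*10 = -30)
C(z) = 1/(12 + z) (C(z) = 1/(z + 12) = 1/(12 + z))
-11582 + C(-24) = -11582 + 1/(12 - 24) = -11582 + 1/(-12) = -11582 - 1/12 = -138985/12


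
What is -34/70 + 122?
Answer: 4253/35 ≈ 121.51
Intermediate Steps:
-34/70 + 122 = (1/70)*(-34) + 122 = -17/35 + 122 = 4253/35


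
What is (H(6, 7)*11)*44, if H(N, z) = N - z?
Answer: -484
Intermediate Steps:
(H(6, 7)*11)*44 = ((6 - 1*7)*11)*44 = ((6 - 7)*11)*44 = -1*11*44 = -11*44 = -484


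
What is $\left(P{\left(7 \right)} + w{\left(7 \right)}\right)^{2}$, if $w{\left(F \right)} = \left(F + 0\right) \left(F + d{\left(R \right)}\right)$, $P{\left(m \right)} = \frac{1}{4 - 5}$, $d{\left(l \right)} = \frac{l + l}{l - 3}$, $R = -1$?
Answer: $\frac{10609}{4} \approx 2652.3$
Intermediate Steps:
$d{\left(l \right)} = \frac{2 l}{-3 + l}$
$P{\left(m \right)} = -1$ ($P{\left(m \right)} = \frac{1}{-1} = -1$)
$w{\left(F \right)} = F \left(\frac{1}{2} + F\right)$ ($w{\left(F \right)} = \left(F + 0\right) \left(F + 2 \left(-1\right) \frac{1}{-3 - 1}\right) = F \left(F + 2 \left(-1\right) \frac{1}{-4}\right) = F \left(F + 2 \left(-1\right) \left(- \frac{1}{4}\right)\right) = F \left(F + \frac{1}{2}\right) = F \left(\frac{1}{2} + F\right)$)
$\left(P{\left(7 \right)} + w{\left(7 \right)}\right)^{2} = \left(-1 + 7 \left(\frac{1}{2} + 7\right)\right)^{2} = \left(-1 + 7 \cdot \frac{15}{2}\right)^{2} = \left(-1 + \frac{105}{2}\right)^{2} = \left(\frac{103}{2}\right)^{2} = \frac{10609}{4}$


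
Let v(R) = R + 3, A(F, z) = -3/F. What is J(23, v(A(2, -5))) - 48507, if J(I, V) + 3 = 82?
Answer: -48428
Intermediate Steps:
v(R) = 3 + R
J(I, V) = 79 (J(I, V) = -3 + 82 = 79)
J(23, v(A(2, -5))) - 48507 = 79 - 48507 = -48428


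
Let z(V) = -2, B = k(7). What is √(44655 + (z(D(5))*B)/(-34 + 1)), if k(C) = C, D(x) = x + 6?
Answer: √48629757/33 ≈ 211.32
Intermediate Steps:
D(x) = 6 + x
B = 7
√(44655 + (z(D(5))*B)/(-34 + 1)) = √(44655 + (-2*7)/(-34 + 1)) = √(44655 - 14/(-33)) = √(44655 - 14*(-1/33)) = √(44655 + 14/33) = √(1473629/33) = √48629757/33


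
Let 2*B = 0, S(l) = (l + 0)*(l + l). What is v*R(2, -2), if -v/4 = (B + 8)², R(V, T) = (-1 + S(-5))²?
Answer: -614656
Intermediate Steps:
S(l) = 2*l² (S(l) = l*(2*l) = 2*l²)
R(V, T) = 2401 (R(V, T) = (-1 + 2*(-5)²)² = (-1 + 2*25)² = (-1 + 50)² = 49² = 2401)
B = 0 (B = (½)*0 = 0)
v = -256 (v = -4*(0 + 8)² = -4*8² = -4*64 = -256)
v*R(2, -2) = -256*2401 = -614656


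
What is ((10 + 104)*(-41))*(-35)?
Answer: 163590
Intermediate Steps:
((10 + 104)*(-41))*(-35) = (114*(-41))*(-35) = -4674*(-35) = 163590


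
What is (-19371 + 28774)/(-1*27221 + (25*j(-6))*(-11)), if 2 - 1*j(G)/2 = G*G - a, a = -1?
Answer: -9403/7971 ≈ -1.1797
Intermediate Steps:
j(G) = 2 - 2*G² (j(G) = 4 - 2*(G*G - 1*(-1)) = 4 - 2*(G² + 1) = 4 - 2*(1 + G²) = 4 + (-2 - 2*G²) = 2 - 2*G²)
(-19371 + 28774)/(-1*27221 + (25*j(-6))*(-11)) = (-19371 + 28774)/(-1*27221 + (25*(2 - 2*(-6)²))*(-11)) = 9403/(-27221 + (25*(2 - 2*36))*(-11)) = 9403/(-27221 + (25*(2 - 72))*(-11)) = 9403/(-27221 + (25*(-70))*(-11)) = 9403/(-27221 - 1750*(-11)) = 9403/(-27221 + 19250) = 9403/(-7971) = 9403*(-1/7971) = -9403/7971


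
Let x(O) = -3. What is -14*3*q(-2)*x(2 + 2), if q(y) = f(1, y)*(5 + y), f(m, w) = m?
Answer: 378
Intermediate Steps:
q(y) = 5 + y (q(y) = 1*(5 + y) = 5 + y)
-14*3*q(-2)*x(2 + 2) = -14*3*(5 - 2)*(-3) = -14*3*3*(-3) = -126*(-3) = -14*(-27) = 378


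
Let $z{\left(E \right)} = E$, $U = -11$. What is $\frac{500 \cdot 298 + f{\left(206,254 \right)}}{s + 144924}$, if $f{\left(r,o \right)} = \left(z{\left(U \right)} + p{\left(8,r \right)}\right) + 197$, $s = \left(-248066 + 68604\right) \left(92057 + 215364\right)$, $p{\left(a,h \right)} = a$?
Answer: $- \frac{74597}{27585121289} \approx -2.7042 \cdot 10^{-6}$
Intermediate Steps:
$s = -55170387502$ ($s = \left(-179462\right) 307421 = -55170387502$)
$f{\left(r,o \right)} = 194$ ($f{\left(r,o \right)} = \left(-11 + 8\right) + 197 = -3 + 197 = 194$)
$\frac{500 \cdot 298 + f{\left(206,254 \right)}}{s + 144924} = \frac{500 \cdot 298 + 194}{-55170387502 + 144924} = \frac{149000 + 194}{-55170242578} = 149194 \left(- \frac{1}{55170242578}\right) = - \frac{74597}{27585121289}$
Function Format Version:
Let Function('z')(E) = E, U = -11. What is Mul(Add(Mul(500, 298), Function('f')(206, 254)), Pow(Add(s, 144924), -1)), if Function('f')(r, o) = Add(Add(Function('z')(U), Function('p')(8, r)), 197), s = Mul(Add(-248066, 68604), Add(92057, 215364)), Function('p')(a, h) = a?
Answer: Rational(-74597, 27585121289) ≈ -2.7042e-6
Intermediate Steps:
s = -55170387502 (s = Mul(-179462, 307421) = -55170387502)
Function('f')(r, o) = 194 (Function('f')(r, o) = Add(Add(-11, 8), 197) = Add(-3, 197) = 194)
Mul(Add(Mul(500, 298), Function('f')(206, 254)), Pow(Add(s, 144924), -1)) = Mul(Add(Mul(500, 298), 194), Pow(Add(-55170387502, 144924), -1)) = Mul(Add(149000, 194), Pow(-55170242578, -1)) = Mul(149194, Rational(-1, 55170242578)) = Rational(-74597, 27585121289)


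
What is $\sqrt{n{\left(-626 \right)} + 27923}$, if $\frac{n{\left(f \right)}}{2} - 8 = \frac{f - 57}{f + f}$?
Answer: $\frac{\sqrt{10949051122}}{626} \approx 167.15$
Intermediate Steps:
$n{\left(f \right)} = 16 + \frac{-57 + f}{f}$ ($n{\left(f \right)} = 16 + 2 \frac{f - 57}{f + f} = 16 + 2 \frac{-57 + f}{2 f} = 16 + \frac{-57 + f}{f}$)
$\sqrt{n{\left(-626 \right)} + 27923} = \sqrt{\left(17 - \frac{57}{-626}\right) + 27923} = \sqrt{\left(17 - - \frac{57}{626}\right) + 27923} = \sqrt{\left(17 + \frac{57}{626}\right) + 27923} = \sqrt{\frac{10699}{626} + 27923} = \sqrt{\frac{17490497}{626}} = \frac{\sqrt{10949051122}}{626}$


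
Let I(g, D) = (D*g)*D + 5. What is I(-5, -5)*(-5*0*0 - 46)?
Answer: 5520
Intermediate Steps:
I(g, D) = 5 + g*D² (I(g, D) = g*D² + 5 = 5 + g*D²)
I(-5, -5)*(-5*0*0 - 46) = (5 - 5*(-5)²)*(-5*0*0 - 46) = (5 - 5*25)*(0*0 - 46) = (5 - 125)*(0 - 46) = -120*(-46) = 5520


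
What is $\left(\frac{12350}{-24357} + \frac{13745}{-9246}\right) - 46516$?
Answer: $- \frac{151827195293}{3263838} \approx -46518.0$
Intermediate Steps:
$\left(\frac{12350}{-24357} + \frac{13745}{-9246}\right) - 46516 = \left(12350 \left(- \frac{1}{24357}\right) + 13745 \left(- \frac{1}{9246}\right)\right) - 46516 = \left(- \frac{12350}{24357} - \frac{13745}{9246}\right) - 46516 = - \frac{6506885}{3263838} - 46516 = - \frac{151827195293}{3263838}$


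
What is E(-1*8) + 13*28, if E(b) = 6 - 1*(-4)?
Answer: 374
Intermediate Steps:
E(b) = 10 (E(b) = 6 + 4 = 10)
E(-1*8) + 13*28 = 10 + 13*28 = 10 + 364 = 374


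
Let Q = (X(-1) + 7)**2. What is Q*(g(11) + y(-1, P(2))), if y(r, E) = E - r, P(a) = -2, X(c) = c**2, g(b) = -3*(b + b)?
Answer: -4288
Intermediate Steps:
g(b) = -6*b
Q = 64 (Q = ((-1)**2 + 7)**2 = (1 + 7)**2 = 8**2 = 64)
Q*(g(11) + y(-1, P(2))) = 64*(-6*11 + (-2 - 1*(-1))) = 64*(-66 + (-2 + 1)) = 64*(-66 - 1) = 64*(-67) = -4288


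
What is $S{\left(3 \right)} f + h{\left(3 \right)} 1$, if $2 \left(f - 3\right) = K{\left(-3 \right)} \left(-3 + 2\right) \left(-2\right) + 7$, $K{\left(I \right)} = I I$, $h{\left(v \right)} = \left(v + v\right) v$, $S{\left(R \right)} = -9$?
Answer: $- \frac{243}{2} \approx -121.5$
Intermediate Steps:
$h{\left(v \right)} = 2 v^{2}$ ($h{\left(v \right)} = 2 v v = 2 v^{2}$)
$K{\left(I \right)} = I^{2}$
$f = \frac{31}{2}$ ($f = 3 + \frac{\left(-3\right)^{2} \left(-3 + 2\right) \left(-2\right) + 7}{2} = 3 + \frac{9 \left(\left(-1\right) \left(-2\right)\right) + 7}{2} = 3 + \frac{9 \cdot 2 + 7}{2} = 3 + \frac{18 + 7}{2} = 3 + \frac{1}{2} \cdot 25 = 3 + \frac{25}{2} = \frac{31}{2} \approx 15.5$)
$S{\left(3 \right)} f + h{\left(3 \right)} 1 = \left(-9\right) \frac{31}{2} + 2 \cdot 3^{2} \cdot 1 = - \frac{279}{2} + 2 \cdot 9 \cdot 1 = - \frac{279}{2} + 18 \cdot 1 = - \frac{279}{2} + 18 = - \frac{243}{2}$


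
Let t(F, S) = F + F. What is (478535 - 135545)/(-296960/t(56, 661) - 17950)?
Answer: -80031/4807 ≈ -16.649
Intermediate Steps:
t(F, S) = 2*F
(478535 - 135545)/(-296960/t(56, 661) - 17950) = (478535 - 135545)/(-296960/(2*56) - 17950) = 342990/(-296960/112 - 17950) = 342990/(-296960*1/112 - 17950) = 342990/(-18560/7 - 17950) = 342990/(-144210/7) = 342990*(-7/144210) = -80031/4807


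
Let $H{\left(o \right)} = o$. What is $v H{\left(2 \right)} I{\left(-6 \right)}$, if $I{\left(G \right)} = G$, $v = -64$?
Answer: $768$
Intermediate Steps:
$v H{\left(2 \right)} I{\left(-6 \right)} = \left(-64\right) 2 \left(-6\right) = \left(-128\right) \left(-6\right) = 768$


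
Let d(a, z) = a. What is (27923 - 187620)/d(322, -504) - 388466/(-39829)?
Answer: -6235485761/12824938 ≈ -486.20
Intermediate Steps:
(27923 - 187620)/d(322, -504) - 388466/(-39829) = (27923 - 187620)/322 - 388466/(-39829) = -159697*1/322 - 388466*(-1/39829) = -159697/322 + 388466/39829 = -6235485761/12824938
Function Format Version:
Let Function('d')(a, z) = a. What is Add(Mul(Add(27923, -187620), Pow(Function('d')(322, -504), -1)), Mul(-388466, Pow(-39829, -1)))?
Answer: Rational(-6235485761, 12824938) ≈ -486.20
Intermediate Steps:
Add(Mul(Add(27923, -187620), Pow(Function('d')(322, -504), -1)), Mul(-388466, Pow(-39829, -1))) = Add(Mul(Add(27923, -187620), Pow(322, -1)), Mul(-388466, Pow(-39829, -1))) = Add(Mul(-159697, Rational(1, 322)), Mul(-388466, Rational(-1, 39829))) = Add(Rational(-159697, 322), Rational(388466, 39829)) = Rational(-6235485761, 12824938)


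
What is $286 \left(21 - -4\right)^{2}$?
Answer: $178750$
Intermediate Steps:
$286 \left(21 - -4\right)^{2} = 286 \left(21 + 4\right)^{2} = 286 \cdot 25^{2} = 286 \cdot 625 = 178750$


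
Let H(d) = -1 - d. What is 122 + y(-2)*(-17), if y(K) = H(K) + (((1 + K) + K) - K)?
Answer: 122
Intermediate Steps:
y(K) = 0 (y(K) = (-1 - K) + (((1 + K) + K) - K) = (-1 - K) + ((1 + 2*K) - K) = (-1 - K) + (1 + K) = 0)
122 + y(-2)*(-17) = 122 + 0*(-17) = 122 + 0 = 122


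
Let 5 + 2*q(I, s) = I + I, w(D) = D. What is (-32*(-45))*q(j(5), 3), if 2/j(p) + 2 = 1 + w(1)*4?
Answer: -2640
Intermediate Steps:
j(p) = 2/3 (j(p) = 2/(-2 + (1 + 1*4)) = 2/(-2 + (1 + 4)) = 2/(-2 + 5) = 2/3)
q(I, s) = -5/2 + I (q(I, s) = -5/2 + (I + I)/2 = -5/2 + (2*I)/2 = -5/2 + I)
(-32*(-45))*q(j(5), 3) = (-32*(-45))*(-5/2 + 2/3) = 1440*(-11/6) = -2640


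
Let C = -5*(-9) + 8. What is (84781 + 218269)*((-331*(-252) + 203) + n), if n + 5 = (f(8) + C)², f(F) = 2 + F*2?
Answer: 26865685550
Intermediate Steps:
C = 53 (C = 45 + 8 = 53)
f(F) = 2 + 2*F
n = 5036 (n = -5 + ((2 + 2*8) + 53)² = -5 + ((2 + 16) + 53)² = -5 + (18 + 53)² = -5 + 71² = -5 + 5041 = 5036)
(84781 + 218269)*((-331*(-252) + 203) + n) = (84781 + 218269)*((-331*(-252) + 203) + 5036) = 303050*((83412 + 203) + 5036) = 303050*(83615 + 5036) = 303050*88651 = 26865685550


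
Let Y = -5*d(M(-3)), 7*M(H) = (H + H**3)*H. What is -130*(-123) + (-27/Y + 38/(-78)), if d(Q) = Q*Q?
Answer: 311796137/19500 ≈ 15990.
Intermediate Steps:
M(H) = H*(H + H**3)/7 (M(H) = ((H + H**3)*H)/7 = (H*(H + H**3))/7 = H*(H + H**3)/7)
d(Q) = Q**2
Y = -40500/49 (Y = -5*81*(1 + (-3)**2)**2/49 = -5*81*(1 + 9)**2/49 = -5*((1/7)*9*10)**2 = -5*(90/7)**2 = -5*8100/49 = -40500/49 ≈ -826.53)
-130*(-123) + (-27/Y + 38/(-78)) = -130*(-123) + (-27/(-40500/49) + 38/(-78)) = 15990 + (-27*(-49/40500) + 38*(-1/78)) = 15990 + (49/1500 - 19/39) = 15990 - 8863/19500 = 311796137/19500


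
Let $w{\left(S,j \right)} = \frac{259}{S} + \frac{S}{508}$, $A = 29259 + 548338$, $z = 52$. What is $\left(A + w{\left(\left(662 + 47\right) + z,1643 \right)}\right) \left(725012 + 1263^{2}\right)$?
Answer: $\frac{518079664964410949}{386588} \approx 1.3401 \cdot 10^{12}$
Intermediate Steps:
$A = 577597$
$w{\left(S,j \right)} = \frac{259}{S} + \frac{S}{508}$ ($w{\left(S,j \right)} = \frac{259}{S} + S \frac{1}{508} = \frac{259}{S} + \frac{S}{508}$)
$\left(A + w{\left(\left(662 + 47\right) + z,1643 \right)}\right) \left(725012 + 1263^{2}\right) = \left(577597 + \left(\frac{259}{\left(662 + 47\right) + 52} + \frac{\left(662 + 47\right) + 52}{508}\right)\right) \left(725012 + 1263^{2}\right) = \left(577597 + \left(\frac{259}{709 + 52} + \frac{709 + 52}{508}\right)\right) \left(725012 + 1595169\right) = \left(577597 + \left(\frac{259}{761} + \frac{1}{508} \cdot 761\right)\right) 2320181 = \left(577597 + \left(259 \cdot \frac{1}{761} + \frac{761}{508}\right)\right) 2320181 = \left(577597 + \left(\frac{259}{761} + \frac{761}{508}\right)\right) 2320181 = \left(577597 + \frac{710693}{386588}\right) 2320181 = \frac{223292779729}{386588} \cdot 2320181 = \frac{518079664964410949}{386588}$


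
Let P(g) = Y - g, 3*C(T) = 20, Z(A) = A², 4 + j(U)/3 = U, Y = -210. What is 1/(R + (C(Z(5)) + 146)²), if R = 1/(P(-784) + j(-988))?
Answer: 21618/503853119 ≈ 4.2905e-5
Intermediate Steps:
j(U) = -12 + 3*U
C(T) = 20/3 (C(T) = (⅓)*20 = 20/3)
P(g) = -210 - g
R = -1/2402 (R = 1/((-210 - 1*(-784)) + (-12 + 3*(-988))) = 1/((-210 + 784) + (-12 - 2964)) = 1/(574 - 2976) = 1/(-2402) = -1/2402 ≈ -0.00041632)
1/(R + (C(Z(5)) + 146)²) = 1/(-1/2402 + (20/3 + 146)²) = 1/(-1/2402 + (458/3)²) = 1/(-1/2402 + 209764/9) = 1/(503853119/21618) = 21618/503853119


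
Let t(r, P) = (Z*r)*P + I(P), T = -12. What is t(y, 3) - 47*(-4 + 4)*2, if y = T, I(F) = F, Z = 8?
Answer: -285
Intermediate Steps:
y = -12
t(r, P) = P + 8*P*r (t(r, P) = (8*r)*P + P = 8*P*r + P = P + 8*P*r)
t(y, 3) - 47*(-4 + 4)*2 = 3*(1 + 8*(-12)) - 47*(-4 + 4)*2 = 3*(1 - 96) - 0*2 = 3*(-95) - 47*0 = -285 + 0 = -285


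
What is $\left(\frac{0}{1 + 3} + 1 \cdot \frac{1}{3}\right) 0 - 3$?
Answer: $-3$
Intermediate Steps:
$\left(\frac{0}{1 + 3} + 1 \cdot \frac{1}{3}\right) 0 - 3 = \left(\frac{0}{4} + 1 \cdot \frac{1}{3}\right) 0 - 3 = \left(0 \cdot \frac{1}{4} + \frac{1}{3}\right) 0 - 3 = \left(0 + \frac{1}{3}\right) 0 - 3 = \frac{1}{3} \cdot 0 - 3 = 0 - 3 = -3$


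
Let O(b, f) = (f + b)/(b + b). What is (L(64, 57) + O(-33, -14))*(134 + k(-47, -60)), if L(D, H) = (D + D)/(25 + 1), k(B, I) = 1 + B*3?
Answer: -4835/143 ≈ -33.811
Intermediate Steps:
k(B, I) = 1 + 3*B
O(b, f) = (b + f)/(2*b) (O(b, f) = (b + f)/((2*b)) = (b + f)*(1/(2*b)) = (b + f)/(2*b))
L(D, H) = D/13 (L(D, H) = (2*D)/26 = (2*D)*(1/26) = D/13)
(L(64, 57) + O(-33, -14))*(134 + k(-47, -60)) = ((1/13)*64 + (½)*(-33 - 14)/(-33))*(134 + (1 + 3*(-47))) = (64/13 + (½)*(-1/33)*(-47))*(134 + (1 - 141)) = (64/13 + 47/66)*(134 - 140) = (4835/858)*(-6) = -4835/143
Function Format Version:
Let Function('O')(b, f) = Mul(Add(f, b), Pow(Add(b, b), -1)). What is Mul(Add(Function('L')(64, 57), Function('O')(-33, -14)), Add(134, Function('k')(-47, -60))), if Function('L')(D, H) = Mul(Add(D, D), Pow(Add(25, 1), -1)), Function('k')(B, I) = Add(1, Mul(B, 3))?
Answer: Rational(-4835, 143) ≈ -33.811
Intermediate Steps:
Function('k')(B, I) = Add(1, Mul(3, B))
Function('O')(b, f) = Mul(Rational(1, 2), Pow(b, -1), Add(b, f)) (Function('O')(b, f) = Mul(Add(b, f), Pow(Mul(2, b), -1)) = Mul(Add(b, f), Mul(Rational(1, 2), Pow(b, -1))) = Mul(Rational(1, 2), Pow(b, -1), Add(b, f)))
Function('L')(D, H) = Mul(Rational(1, 13), D) (Function('L')(D, H) = Mul(Mul(2, D), Pow(26, -1)) = Mul(Mul(2, D), Rational(1, 26)) = Mul(Rational(1, 13), D))
Mul(Add(Function('L')(64, 57), Function('O')(-33, -14)), Add(134, Function('k')(-47, -60))) = Mul(Add(Mul(Rational(1, 13), 64), Mul(Rational(1, 2), Pow(-33, -1), Add(-33, -14))), Add(134, Add(1, Mul(3, -47)))) = Mul(Add(Rational(64, 13), Mul(Rational(1, 2), Rational(-1, 33), -47)), Add(134, Add(1, -141))) = Mul(Add(Rational(64, 13), Rational(47, 66)), Add(134, -140)) = Mul(Rational(4835, 858), -6) = Rational(-4835, 143)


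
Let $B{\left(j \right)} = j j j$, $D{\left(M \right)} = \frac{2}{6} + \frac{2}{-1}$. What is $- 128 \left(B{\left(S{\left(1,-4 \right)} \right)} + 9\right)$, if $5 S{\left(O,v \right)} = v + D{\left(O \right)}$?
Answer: $- \frac{3259136}{3375} \approx -965.67$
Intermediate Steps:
$D{\left(M \right)} = - \frac{5}{3}$ ($D{\left(M \right)} = 2 \cdot \frac{1}{6} + 2 \left(-1\right) = \frac{1}{3} - 2 = - \frac{5}{3}$)
$S{\left(O,v \right)} = - \frac{1}{3} + \frac{v}{5}$ ($S{\left(O,v \right)} = \frac{v - \frac{5}{3}}{5} = \frac{- \frac{5}{3} + v}{5} = - \frac{1}{3} + \frac{v}{5}$)
$B{\left(j \right)} = j^{3}$ ($B{\left(j \right)} = j^{2} j = j^{3}$)
$- 128 \left(B{\left(S{\left(1,-4 \right)} \right)} + 9\right) = - 128 \left(\left(- \frac{1}{3} + \frac{1}{5} \left(-4\right)\right)^{3} + 9\right) = - 128 \left(\left(- \frac{1}{3} - \frac{4}{5}\right)^{3} + 9\right) = - 128 \left(\left(- \frac{17}{15}\right)^{3} + 9\right) = - 128 \left(- \frac{4913}{3375} + 9\right) = \left(-128\right) \frac{25462}{3375} = - \frac{3259136}{3375}$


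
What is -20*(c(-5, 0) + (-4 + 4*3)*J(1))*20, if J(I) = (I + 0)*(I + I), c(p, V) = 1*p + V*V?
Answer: -4400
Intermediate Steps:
c(p, V) = p + V²
J(I) = 2*I² (J(I) = I*(2*I) = 2*I²)
-20*(c(-5, 0) + (-4 + 4*3)*J(1))*20 = -20*((-5 + 0²) + (-4 + 4*3)*(2*1²))*20 = -20*((-5 + 0) + (-4 + 12)*(2*1))*20 = -20*(-5 + 8*2)*20 = -20*(-5 + 16)*20 = -20*11*20 = -220*20 = -4400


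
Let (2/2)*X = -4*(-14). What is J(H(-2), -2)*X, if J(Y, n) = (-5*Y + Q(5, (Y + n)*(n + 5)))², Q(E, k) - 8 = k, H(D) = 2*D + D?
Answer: 10976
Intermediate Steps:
H(D) = 3*D
Q(E, k) = 8 + k
X = 56 (X = -4*(-14) = 56)
J(Y, n) = (8 - 5*Y + (5 + n)*(Y + n))² (J(Y, n) = (-5*Y + (8 + (Y + n)*(n + 5)))² = (-5*Y + (8 + (Y + n)*(5 + n)))² = (-5*Y + (8 + (5 + n)*(Y + n)))² = (8 - 5*Y + (5 + n)*(Y + n))²)
J(H(-2), -2)*X = (8 + (-2)² + 5*(-2) + (3*(-2))*(-2))²*56 = (8 + 4 - 10 - 6*(-2))²*56 = (8 + 4 - 10 + 12)²*56 = 14²*56 = 196*56 = 10976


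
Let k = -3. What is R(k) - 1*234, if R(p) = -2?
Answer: -236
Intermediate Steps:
R(k) - 1*234 = -2 - 1*234 = -2 - 234 = -236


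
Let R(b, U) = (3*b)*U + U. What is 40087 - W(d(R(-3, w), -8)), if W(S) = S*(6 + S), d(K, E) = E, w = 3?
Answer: 40071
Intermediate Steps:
R(b, U) = U + 3*U*b (R(b, U) = 3*U*b + U = U + 3*U*b)
40087 - W(d(R(-3, w), -8)) = 40087 - (-8)*(6 - 8) = 40087 - (-8)*(-2) = 40087 - 1*16 = 40087 - 16 = 40071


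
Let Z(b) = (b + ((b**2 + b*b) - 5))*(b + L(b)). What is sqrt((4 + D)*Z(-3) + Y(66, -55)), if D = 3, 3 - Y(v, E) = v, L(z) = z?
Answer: I*sqrt(483) ≈ 21.977*I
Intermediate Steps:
Y(v, E) = 3 - v
Z(b) = 2*b*(-5 + b + 2*b**2) (Z(b) = (b + ((b**2 + b*b) - 5))*(b + b) = (b + ((b**2 + b**2) - 5))*(2*b) = (b + (2*b**2 - 5))*(2*b) = (b + (-5 + 2*b**2))*(2*b) = (-5 + b + 2*b**2)*(2*b) = 2*b*(-5 + b + 2*b**2))
sqrt((4 + D)*Z(-3) + Y(66, -55)) = sqrt((4 + 3)*(2*(-3)*(-5 - 3 + 2*(-3)**2)) + (3 - 1*66)) = sqrt(7*(2*(-3)*(-5 - 3 + 2*9)) + (3 - 66)) = sqrt(7*(2*(-3)*(-5 - 3 + 18)) - 63) = sqrt(7*(2*(-3)*10) - 63) = sqrt(7*(-60) - 63) = sqrt(-420 - 63) = sqrt(-483) = I*sqrt(483)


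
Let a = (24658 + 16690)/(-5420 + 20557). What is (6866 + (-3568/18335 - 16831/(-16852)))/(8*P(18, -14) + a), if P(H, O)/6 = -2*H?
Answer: -32116398413584153/8069169668090960 ≈ -3.9801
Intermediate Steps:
P(H, O) = -12*H (P(H, O) = 6*(-2*H) = -12*H)
a = 41348/15137 ≈ 2.7316
(6866 + (-3568/18335 - 16831/(-16852)))/(8*P(18, -14) + a) = (6866 + (-3568/18335 - 16831/(-16852)))/(8*(-12*18) + 41348/15137) = (6866 + (-3568*1/18335 - 16831*(-1/16852)))/(8*(-216) + 41348/15137) = (6866 + (-3568/18335 + 16831/16852))/(-1728 + 41348/15137) = (6866 + 248468449/308981420)/(-26115388/15137) = (2121714898169/308981420)*(-15137/26115388) = -32116398413584153/8069169668090960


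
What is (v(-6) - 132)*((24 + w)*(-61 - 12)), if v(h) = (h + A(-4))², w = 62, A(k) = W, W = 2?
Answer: 728248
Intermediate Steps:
A(k) = 2
v(h) = (2 + h)² (v(h) = (h + 2)² = (2 + h)²)
(v(-6) - 132)*((24 + w)*(-61 - 12)) = ((2 - 6)² - 132)*((24 + 62)*(-61 - 12)) = ((-4)² - 132)*(86*(-73)) = (16 - 132)*(-6278) = -116*(-6278) = 728248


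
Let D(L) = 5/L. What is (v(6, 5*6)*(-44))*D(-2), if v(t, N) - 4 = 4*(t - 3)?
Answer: 1760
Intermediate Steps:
v(t, N) = -8 + 4*t (v(t, N) = 4 + 4*(t - 3) = 4 + 4*(-3 + t) = 4 + (-12 + 4*t) = -8 + 4*t)
(v(6, 5*6)*(-44))*D(-2) = ((-8 + 4*6)*(-44))*(5/(-2)) = ((-8 + 24)*(-44))*(5*(-½)) = (16*(-44))*(-5/2) = -704*(-5/2) = 1760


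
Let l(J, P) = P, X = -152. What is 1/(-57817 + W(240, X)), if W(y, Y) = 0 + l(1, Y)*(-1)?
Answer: -1/57665 ≈ -1.7342e-5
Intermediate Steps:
W(y, Y) = -Y (W(y, Y) = 0 + Y*(-1) = 0 - Y = -Y)
1/(-57817 + W(240, X)) = 1/(-57817 - 1*(-152)) = 1/(-57817 + 152) = 1/(-57665) = -1/57665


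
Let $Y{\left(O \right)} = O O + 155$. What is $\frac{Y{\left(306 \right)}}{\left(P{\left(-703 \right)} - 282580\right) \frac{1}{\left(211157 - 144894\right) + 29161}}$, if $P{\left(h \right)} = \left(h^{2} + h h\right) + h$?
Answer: $\frac{2983304128}{235045} \approx 12692.0$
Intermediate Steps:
$P{\left(h \right)} = h + 2 h^{2}$ ($P{\left(h \right)} = \left(h^{2} + h^{2}\right) + h = 2 h^{2} + h = h + 2 h^{2}$)
$Y{\left(O \right)} = 155 + O^{2}$ ($Y{\left(O \right)} = O^{2} + 155 = 155 + O^{2}$)
$\frac{Y{\left(306 \right)}}{\left(P{\left(-703 \right)} - 282580\right) \frac{1}{\left(211157 - 144894\right) + 29161}} = \frac{155 + 306^{2}}{\left(- 703 \left(1 + 2 \left(-703\right)\right) - 282580\right) \frac{1}{\left(211157 - 144894\right) + 29161}} = \frac{155 + 93636}{\left(- 703 \left(1 - 1406\right) - 282580\right) \frac{1}{\left(211157 - 144894\right) + 29161}} = \frac{93791}{\left(\left(-703\right) \left(-1405\right) - 282580\right) \frac{1}{66263 + 29161}} = \frac{93791}{\left(987715 - 282580\right) \frac{1}{95424}} = \frac{93791}{705135 \cdot \frac{1}{95424}} = \frac{93791}{\frac{235045}{31808}} = 93791 \cdot \frac{31808}{235045} = \frac{2983304128}{235045}$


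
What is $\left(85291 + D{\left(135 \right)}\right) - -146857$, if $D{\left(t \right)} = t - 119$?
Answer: $232164$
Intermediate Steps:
$D{\left(t \right)} = -119 + t$ ($D{\left(t \right)} = t - 119 = -119 + t$)
$\left(85291 + D{\left(135 \right)}\right) - -146857 = \left(85291 + \left(-119 + 135\right)\right) - -146857 = \left(85291 + 16\right) + 146857 = 85307 + 146857 = 232164$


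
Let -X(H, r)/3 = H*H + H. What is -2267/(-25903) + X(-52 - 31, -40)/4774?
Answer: -259032398/61830461 ≈ -4.1894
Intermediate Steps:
X(H, r) = -3*H - 3*H**2 (X(H, r) = -3*(H*H + H) = -3*(H**2 + H) = -3*(H + H**2) = -3*H - 3*H**2)
-2267/(-25903) + X(-52 - 31, -40)/4774 = -2267/(-25903) - 3*(-52 - 31)*(1 + (-52 - 31))/4774 = -2267*(-1/25903) - 3*(-83)*(1 - 83)*(1/4774) = 2267/25903 - 3*(-83)*(-82)*(1/4774) = 2267/25903 - 20418*1/4774 = 2267/25903 - 10209/2387 = -259032398/61830461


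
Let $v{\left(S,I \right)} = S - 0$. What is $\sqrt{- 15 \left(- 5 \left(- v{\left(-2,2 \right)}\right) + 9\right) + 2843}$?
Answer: $\sqrt{2858} \approx 53.46$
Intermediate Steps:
$v{\left(S,I \right)} = S$ ($v{\left(S,I \right)} = S + 0 = S$)
$\sqrt{- 15 \left(- 5 \left(- v{\left(-2,2 \right)}\right) + 9\right) + 2843} = \sqrt{- 15 \left(- 5 \left(\left(-1\right) \left(-2\right)\right) + 9\right) + 2843} = \sqrt{- 15 \left(\left(-5\right) 2 + 9\right) + 2843} = \sqrt{- 15 \left(-10 + 9\right) + 2843} = \sqrt{\left(-15\right) \left(-1\right) + 2843} = \sqrt{15 + 2843} = \sqrt{2858}$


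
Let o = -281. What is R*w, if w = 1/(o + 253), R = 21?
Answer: -¾ ≈ -0.75000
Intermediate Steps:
w = -1/28 (w = 1/(-281 + 253) = 1/(-28) = -1/28 ≈ -0.035714)
R*w = 21*(-1/28) = -¾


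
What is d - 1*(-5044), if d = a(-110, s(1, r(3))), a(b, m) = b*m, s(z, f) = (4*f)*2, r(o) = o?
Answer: 2404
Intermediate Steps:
s(z, f) = 8*f
d = -2640 (d = -880*3 = -110*24 = -2640)
d - 1*(-5044) = -2640 - 1*(-5044) = -2640 + 5044 = 2404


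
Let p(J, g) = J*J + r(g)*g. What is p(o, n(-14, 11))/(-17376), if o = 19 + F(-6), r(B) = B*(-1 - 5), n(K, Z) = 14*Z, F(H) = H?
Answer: 142127/17376 ≈ 8.1795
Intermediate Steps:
r(B) = -6*B (r(B) = B*(-6) = -6*B)
o = 13 (o = 19 - 6 = 13)
p(J, g) = J**2 - 6*g**2 (p(J, g) = J*J + (-6*g)*g = J**2 - 6*g**2)
p(o, n(-14, 11))/(-17376) = (13**2 - 6*(14*11)**2)/(-17376) = (169 - 6*154**2)*(-1/17376) = (169 - 6*23716)*(-1/17376) = (169 - 142296)*(-1/17376) = -142127*(-1/17376) = 142127/17376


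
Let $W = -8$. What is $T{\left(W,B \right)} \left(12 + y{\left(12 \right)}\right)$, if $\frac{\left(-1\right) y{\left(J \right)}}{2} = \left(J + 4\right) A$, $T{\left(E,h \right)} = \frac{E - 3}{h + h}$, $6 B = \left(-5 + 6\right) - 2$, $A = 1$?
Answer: $-660$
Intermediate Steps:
$B = - \frac{1}{6}$ ($B = \frac{\left(-5 + 6\right) - 2}{6} = \frac{1 - 2}{6} = \frac{1}{6} \left(-1\right) = - \frac{1}{6} \approx -0.16667$)
$T{\left(E,h \right)} = \frac{-3 + E}{2 h}$
$y{\left(J \right)} = -8 - 2 J$ ($y{\left(J \right)} = - 2 \left(J + 4\right) 1 = - 2 \left(4 + J\right) 1 = - 2 \left(4 + J\right) = -8 - 2 J$)
$T{\left(W,B \right)} \left(12 + y{\left(12 \right)}\right) = \frac{-3 - 8}{2 \left(- \frac{1}{6}\right)} \left(12 - 32\right) = \frac{1}{2} \left(-6\right) \left(-11\right) \left(12 - 32\right) = 33 \left(12 - 32\right) = 33 \left(-20\right) = -660$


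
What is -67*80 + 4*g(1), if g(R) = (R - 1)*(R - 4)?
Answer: -5360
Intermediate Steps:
g(R) = (-1 + R)*(-4 + R)
-67*80 + 4*g(1) = -67*80 + 4*(4 + 1**2 - 5*1) = -5360 + 4*(4 + 1 - 5) = -5360 + 4*0 = -5360 + 0 = -5360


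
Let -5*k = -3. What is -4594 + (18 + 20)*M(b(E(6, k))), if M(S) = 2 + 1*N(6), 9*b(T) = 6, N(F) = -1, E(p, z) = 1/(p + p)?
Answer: -4556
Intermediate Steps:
k = ⅗ (k = -⅕*(-3) = ⅗ ≈ 0.60000)
E(p, z) = 1/(2*p)
b(T) = ⅔ (b(T) = (⅑)*6 = ⅔)
M(S) = 1 (M(S) = 2 + 1*(-1) = 2 - 1 = 1)
-4594 + (18 + 20)*M(b(E(6, k))) = -4594 + (18 + 20)*1 = -4594 + 38*1 = -4594 + 38 = -4556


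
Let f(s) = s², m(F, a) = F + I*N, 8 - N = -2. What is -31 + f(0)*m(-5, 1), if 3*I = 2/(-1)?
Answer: -31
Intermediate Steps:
N = 10 (N = 8 - 1*(-2) = 8 + 2 = 10)
I = -⅔ (I = (2/(-1))/3 = (2*(-1))/3 = (⅓)*(-2) = -⅔ ≈ -0.66667)
m(F, a) = -20/3 + F (m(F, a) = F - ⅔*10 = F - 20/3 = -20/3 + F)
-31 + f(0)*m(-5, 1) = -31 + 0²*(-20/3 - 5) = -31 + 0*(-35/3) = -31 + 0 = -31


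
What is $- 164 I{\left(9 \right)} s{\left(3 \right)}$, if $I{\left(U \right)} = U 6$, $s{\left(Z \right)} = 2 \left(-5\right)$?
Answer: $88560$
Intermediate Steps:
$s{\left(Z \right)} = -10$
$I{\left(U \right)} = 6 U$
$- 164 I{\left(9 \right)} s{\left(3 \right)} = - 164 \cdot 6 \cdot 9 \left(-10\right) = \left(-164\right) 54 \left(-10\right) = \left(-8856\right) \left(-10\right) = 88560$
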